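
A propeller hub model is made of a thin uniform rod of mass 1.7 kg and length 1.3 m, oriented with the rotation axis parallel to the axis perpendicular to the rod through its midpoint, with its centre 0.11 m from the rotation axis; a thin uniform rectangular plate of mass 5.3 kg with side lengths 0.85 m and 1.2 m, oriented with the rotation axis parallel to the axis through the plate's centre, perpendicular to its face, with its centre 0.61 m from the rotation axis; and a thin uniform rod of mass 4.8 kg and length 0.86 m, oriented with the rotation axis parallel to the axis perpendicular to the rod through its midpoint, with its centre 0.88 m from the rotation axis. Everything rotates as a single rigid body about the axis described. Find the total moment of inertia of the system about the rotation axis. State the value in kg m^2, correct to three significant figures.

Thin rod: I_cm = (1/12)ML² = (1/12)(1.7)(1.3)² = 0.23942 kg m^2; centre at d = 0.11 m, so I = I_cm + Md² gives I = 0.23942 + (1.7)(0.11)² = 0.25999 kg m^2.
Rectangular plate: I_cm = (1/12)M(a²+b²) = (1/12)(5.3)[(0.85)² + (1.2)²] = 0.9551 kg m^2; centre at d = 0.61 m, so I = I_cm + Md² gives I = 0.9551 + (5.3)(0.61)² = 2.9272 kg m^2.
Thin rod: I_cm = (1/12)ML² = (1/12)(4.8)(0.86)² = 0.29584 kg m^2; centre at d = 0.88 m, so I = I_cm + Md² gives I = 0.29584 + (4.8)(0.88)² = 4.013 kg m^2.
Total I = 0.25999 + 2.9272 + 4.013 = 7.2002 kg m^2.

7.20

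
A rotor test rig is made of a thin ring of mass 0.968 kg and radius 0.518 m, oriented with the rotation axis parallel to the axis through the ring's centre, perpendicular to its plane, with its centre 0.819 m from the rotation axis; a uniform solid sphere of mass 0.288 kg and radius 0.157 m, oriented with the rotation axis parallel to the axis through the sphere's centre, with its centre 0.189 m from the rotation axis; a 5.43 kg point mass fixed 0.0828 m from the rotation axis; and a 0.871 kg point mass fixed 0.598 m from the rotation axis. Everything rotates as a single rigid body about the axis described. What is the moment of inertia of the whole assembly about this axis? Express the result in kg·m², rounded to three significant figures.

1.27

Thin ring: I_cm = MR² = (0.968)(0.518)² = 0.25974 kg·m²; centre at d = 0.819 m, so the parallel axis theorem gives I = 0.25974 + (0.968)(0.819)² = 0.90903 kg·m².
Solid sphere: I_cm = (2/5)MR² = (2/5)(0.288)(0.157)² = 0.0028396 kg·m²; centre at d = 0.189 m, so the parallel axis theorem gives I = 0.0028396 + (0.288)(0.189)² = 0.013127 kg·m².
Point mass: I_cm = 0; centre at d = 0.0828 m, so the parallel axis theorem gives I = 0 + (5.43)(0.0828)² = 0.037227 kg·m².
Point mass: I_cm = 0; centre at d = 0.598 m, so the parallel axis theorem gives I = 0 + (0.871)(0.598)² = 0.31147 kg·m².
Total I = 0.90903 + 0.013127 + 0.037227 + 0.31147 = 1.2709 kg·m².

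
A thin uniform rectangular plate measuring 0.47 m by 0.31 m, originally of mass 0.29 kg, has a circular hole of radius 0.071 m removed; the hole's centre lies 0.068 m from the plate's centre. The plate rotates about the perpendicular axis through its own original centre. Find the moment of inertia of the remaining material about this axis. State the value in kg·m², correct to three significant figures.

Unpierced body about its centre: I₀ = (1/12)M(a²+b²) = (1/12)(0.29)[(0.47)² + (0.31)²] = 0.0076608 kg·m².
The removed disk has mass m = M·πr²/(ab) = (0.29)·π(0.071)²/(0.47·0.31) = 0.031521 kg (same uniform areal density).
Its moment of inertia about the rotation axis (parallel-axis theorem): I_hole = (1/2)mr² + md² = (1/2)(0.031521)(0.071)² + (0.031521)(0.068)² = 0.0002252 kg·m².
Treating the hole as negative mass, I = I₀ − I_hole = 0.0076608 − 0.0002252 = 0.0074356 kg·m².

0.00744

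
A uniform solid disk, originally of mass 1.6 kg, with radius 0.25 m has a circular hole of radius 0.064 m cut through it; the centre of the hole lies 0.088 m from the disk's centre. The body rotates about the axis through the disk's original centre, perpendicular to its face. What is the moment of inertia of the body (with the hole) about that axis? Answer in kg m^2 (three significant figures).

Unpierced body about its centre: I₀ = (1/2)MR² = (1/2)(1.6)(0.25)² = 0.05 kg m^2.
The removed disk has mass m = M·(r/R)² = (1.6)(0.064/0.25)² = 0.10486 kg (same uniform areal density).
Its moment of inertia about the rotation axis (parallel-axis theorem): I_hole = (1/2)mr² + md² = (1/2)(0.10486)(0.064)² + (0.10486)(0.088)² = 0.0010268 kg m^2.
Treating the hole as negative mass, I = I₀ − I_hole = 0.05 − 0.0010268 = 0.048973 kg m^2.

0.0490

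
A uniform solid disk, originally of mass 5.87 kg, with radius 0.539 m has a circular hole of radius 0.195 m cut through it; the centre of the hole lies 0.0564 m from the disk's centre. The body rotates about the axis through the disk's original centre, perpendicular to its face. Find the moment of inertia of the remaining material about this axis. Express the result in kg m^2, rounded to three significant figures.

0.836

Unpierced body about its centre: I₀ = (1/2)MR² = (1/2)(5.87)(0.539)² = 0.85268 kg m^2.
The removed disk has mass m = M·(r/R)² = (5.87)(0.195/0.539)² = 0.7683 kg (same uniform areal density).
Its moment of inertia about the rotation axis (parallel-axis theorem): I_hole = (1/2)mr² + md² = (1/2)(0.7683)(0.195)² + (0.7683)(0.0564)² = 0.017051 kg m^2.
Treating the hole as negative mass, I = I₀ − I_hole = 0.85268 − 0.017051 = 0.83563 kg m^2.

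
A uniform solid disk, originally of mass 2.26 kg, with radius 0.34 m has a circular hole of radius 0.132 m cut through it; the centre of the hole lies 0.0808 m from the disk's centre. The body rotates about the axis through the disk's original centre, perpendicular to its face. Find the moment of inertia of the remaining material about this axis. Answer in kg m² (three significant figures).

Unpierced body about its centre: I₀ = (1/2)MR² = (1/2)(2.26)(0.34)² = 0.13063 kg m².
The removed disk has mass m = M·(r/R)² = (2.26)(0.132/0.34)² = 0.34064 kg (same uniform areal density).
Its moment of inertia about the rotation axis (parallel-axis theorem): I_hole = (1/2)mr² + md² = (1/2)(0.34064)(0.132)² + (0.34064)(0.0808)² = 0.0051916 kg m².
Treating the hole as negative mass, I = I₀ − I_hole = 0.13063 − 0.0051916 = 0.12544 kg m².

0.125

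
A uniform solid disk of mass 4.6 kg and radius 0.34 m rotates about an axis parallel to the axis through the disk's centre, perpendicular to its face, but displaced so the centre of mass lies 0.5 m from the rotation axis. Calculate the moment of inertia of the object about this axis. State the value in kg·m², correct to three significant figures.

1.42

I_cm = (1/2)MR² = (1/2)(4.6)(0.34)² = 0.26588 kg·m²; centre at d = 0.5 m, so the parallel axis theorem gives I = 0.26588 + (4.6)(0.5)² = 1.4159 kg·m².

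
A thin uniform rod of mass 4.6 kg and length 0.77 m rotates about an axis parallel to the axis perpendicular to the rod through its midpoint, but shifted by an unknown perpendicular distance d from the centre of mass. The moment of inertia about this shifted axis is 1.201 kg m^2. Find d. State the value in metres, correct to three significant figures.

About the centre-of-mass axis, I_cm = (1/12)ML² = (1/12)(4.6)(0.77)² = 0.22728 kg m^2.
Parallel axis theorem: I = I_cm + Md², so Md² = 1.201 − 0.22728 = 0.97372 kg m^2.
d = √(0.97372 / 4.6) = 0.46009 m.

0.460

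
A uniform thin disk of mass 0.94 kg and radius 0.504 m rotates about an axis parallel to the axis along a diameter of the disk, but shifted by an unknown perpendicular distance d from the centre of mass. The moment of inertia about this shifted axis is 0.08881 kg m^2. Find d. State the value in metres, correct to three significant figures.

About the centre-of-mass axis, I_cm = (1/4)MR² = (1/4)(0.94)(0.504)² = 0.059694 kg m^2.
Parallel axis theorem: I = I_cm + Md², so Md² = 0.08881 − 0.059694 = 0.029116 kg m^2.
d = √(0.029116 / 0.94) = 0.176 m.

0.176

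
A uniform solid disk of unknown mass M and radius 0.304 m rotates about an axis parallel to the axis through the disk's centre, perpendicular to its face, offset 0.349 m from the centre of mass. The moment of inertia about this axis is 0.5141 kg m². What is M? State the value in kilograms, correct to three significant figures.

3.06

I = I_cm + Md² = (1/2)MR² + Md² = M·[0.5·(0.304)² + (0.349)²] = M·0.16801.
So M = 0.5141 / 0.16801 = 3.06 kg.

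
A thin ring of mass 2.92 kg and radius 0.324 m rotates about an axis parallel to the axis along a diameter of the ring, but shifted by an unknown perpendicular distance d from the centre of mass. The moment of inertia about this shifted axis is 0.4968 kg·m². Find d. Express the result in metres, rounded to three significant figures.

About the centre-of-mass axis, I_cm = (1/2)MR² = (1/2)(2.92)(0.324)² = 0.15326 kg·m².
Parallel axis theorem: I = I_cm + Md², so Md² = 0.4968 − 0.15326 = 0.34354 kg·m².
d = √(0.34354 / 2.92) = 0.343 m.

0.343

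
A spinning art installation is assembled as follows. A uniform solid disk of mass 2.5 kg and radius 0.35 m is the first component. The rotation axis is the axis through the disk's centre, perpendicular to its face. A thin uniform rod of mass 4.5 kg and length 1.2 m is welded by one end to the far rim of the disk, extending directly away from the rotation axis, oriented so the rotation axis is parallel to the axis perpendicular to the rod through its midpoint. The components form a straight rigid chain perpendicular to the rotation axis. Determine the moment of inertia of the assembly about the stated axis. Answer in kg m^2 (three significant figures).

Solid disk: I_cm = (1/2)MR² = (1/2)(2.5)(0.35)² = 0.15312 kg m^2; axis through the centre, so I = 0.15312 kg m^2.
Thin rod: I_cm = (1/12)ML² = (1/12)(4.5)(1.2)² = 0.54 kg m^2; centre at d = 0.35 + 0.6 = 0.95 m, so the parallel axis theorem gives I = 0.54 + (4.5)(0.95)² = 4.6013 kg m^2.
Total I = 0.15312 + 4.6013 = 4.7544 kg m^2.

4.75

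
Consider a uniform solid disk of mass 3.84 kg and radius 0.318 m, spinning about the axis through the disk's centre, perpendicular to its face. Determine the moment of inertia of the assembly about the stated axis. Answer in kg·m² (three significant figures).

I_cm = (1/2)MR² = (1/2)(3.84)(0.318)² = 0.19416 kg·m²; axis through the centre, so I = 0.19416 kg·m².

0.194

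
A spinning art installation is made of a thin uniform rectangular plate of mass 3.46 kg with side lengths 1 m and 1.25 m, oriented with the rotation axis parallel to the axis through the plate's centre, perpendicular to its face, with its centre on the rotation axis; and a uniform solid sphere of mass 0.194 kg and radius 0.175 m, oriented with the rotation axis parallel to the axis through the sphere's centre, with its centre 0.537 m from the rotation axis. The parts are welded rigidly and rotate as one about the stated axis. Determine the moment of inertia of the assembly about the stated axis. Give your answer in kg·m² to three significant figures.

Rectangular plate: I_cm = (1/12)M(a²+b²) = (1/12)(3.46)[(1)² + (1.25)²] = 0.73885 kg·m²; axis through the centre, so I = 0.73885 kg·m².
Solid sphere: I_cm = (2/5)MR² = (2/5)(0.194)(0.175)² = 0.0023765 kg·m²; centre at d = 0.537 m, so I = I_cm + Md² gives I = 0.0023765 + (0.194)(0.537)² = 0.05832 kg·m².
Total I = 0.73885 + 0.05832 = 0.79717 kg·m².

0.797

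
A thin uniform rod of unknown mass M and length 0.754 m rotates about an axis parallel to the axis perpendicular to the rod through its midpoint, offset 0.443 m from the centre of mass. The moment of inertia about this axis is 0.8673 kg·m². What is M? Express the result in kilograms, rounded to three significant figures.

3.56

I = I_cm + Md² = (1/12)ML² + Md² = M·[0.0833333·(0.754)² + (0.443)²] = M·0.24363.
So M = 0.8673 / 0.24363 = 3.56 kg.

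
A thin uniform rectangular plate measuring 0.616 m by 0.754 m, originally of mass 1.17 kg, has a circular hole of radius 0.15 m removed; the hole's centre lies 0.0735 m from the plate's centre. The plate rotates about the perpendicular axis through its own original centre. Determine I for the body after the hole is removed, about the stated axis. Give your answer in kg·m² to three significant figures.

Unpierced body about its centre: I₀ = (1/12)M(a²+b²) = (1/12)(1.17)[(0.616)² + (0.754)²] = 0.092427 kg·m².
The removed disk has mass m = M·πr²/(ab) = (1.17)·π(0.15)²/(0.616·0.754) = 0.17806 kg (same uniform areal density).
Its moment of inertia about the rotation axis (parallel-axis theorem): I_hole = (1/2)mr² + md² = (1/2)(0.17806)(0.15)² + (0.17806)(0.0735)² = 0.0029651 kg·m².
Treating the hole as negative mass, I = I₀ − I_hole = 0.092427 − 0.0029651 = 0.089462 kg·m².

0.0895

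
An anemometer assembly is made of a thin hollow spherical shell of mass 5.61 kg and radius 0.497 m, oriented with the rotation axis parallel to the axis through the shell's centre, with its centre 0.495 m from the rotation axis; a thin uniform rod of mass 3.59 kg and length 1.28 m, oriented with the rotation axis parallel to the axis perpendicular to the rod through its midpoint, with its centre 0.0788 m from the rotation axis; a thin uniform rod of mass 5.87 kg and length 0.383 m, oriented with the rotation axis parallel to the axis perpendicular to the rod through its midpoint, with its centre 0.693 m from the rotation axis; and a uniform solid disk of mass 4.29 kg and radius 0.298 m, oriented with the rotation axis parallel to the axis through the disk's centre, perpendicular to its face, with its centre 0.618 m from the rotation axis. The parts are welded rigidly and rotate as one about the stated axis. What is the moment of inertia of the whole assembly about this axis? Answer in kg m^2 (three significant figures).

Spherical shell: I_cm = (2/3)MR² = (2/3)(5.61)(0.497)² = 0.92381 kg m^2; centre at d = 0.495 m, so the parallel axis theorem gives I = 0.92381 + (5.61)(0.495)² = 2.2984 kg m^2.
Thin rod: I_cm = (1/12)ML² = (1/12)(3.59)(1.28)² = 0.49015 kg m^2; centre at d = 0.0788 m, so the parallel axis theorem gives I = 0.49015 + (3.59)(0.0788)² = 0.51245 kg m^2.
Thin rod: I_cm = (1/12)ML² = (1/12)(5.87)(0.383)² = 0.071755 kg m^2; centre at d = 0.693 m, so the parallel axis theorem gives I = 0.071755 + (5.87)(0.693)² = 2.8908 kg m^2.
Solid disk: I_cm = (1/2)MR² = (1/2)(4.29)(0.298)² = 0.19048 kg m^2; centre at d = 0.618 m, so the parallel axis theorem gives I = 0.19048 + (4.29)(0.618)² = 1.8289 kg m^2.
Total I = 2.2984 + 0.51245 + 2.8908 + 1.8289 = 7.5306 kg m^2.

7.53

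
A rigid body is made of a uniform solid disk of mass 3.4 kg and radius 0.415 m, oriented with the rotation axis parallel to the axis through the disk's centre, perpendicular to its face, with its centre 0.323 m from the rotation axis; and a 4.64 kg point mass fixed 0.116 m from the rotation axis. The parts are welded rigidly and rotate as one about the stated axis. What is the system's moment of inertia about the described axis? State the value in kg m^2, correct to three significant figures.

Solid disk: I_cm = (1/2)MR² = (1/2)(3.4)(0.415)² = 0.29278 kg m^2; centre at d = 0.323 m, so I = I_cm + Md² gives I = 0.29278 + (3.4)(0.323)² = 0.6475 kg m^2.
Point mass: I_cm = 0; centre at d = 0.116 m, so I = I_cm + Md² gives I = 0 + (4.64)(0.116)² = 0.062436 kg m^2.
Total I = 0.6475 + 0.062436 = 0.70994 kg m^2.

0.710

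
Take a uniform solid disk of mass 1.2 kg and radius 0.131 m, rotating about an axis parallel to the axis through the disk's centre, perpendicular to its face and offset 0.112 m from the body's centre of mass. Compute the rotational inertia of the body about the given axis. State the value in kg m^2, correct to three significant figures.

0.0253

I_cm = (1/2)MR² = (1/2)(1.2)(0.131)² = 0.010297 kg m^2; centre at d = 0.112 m, so the parallel axis theorem gives I = 0.010297 + (1.2)(0.112)² = 0.025349 kg m^2.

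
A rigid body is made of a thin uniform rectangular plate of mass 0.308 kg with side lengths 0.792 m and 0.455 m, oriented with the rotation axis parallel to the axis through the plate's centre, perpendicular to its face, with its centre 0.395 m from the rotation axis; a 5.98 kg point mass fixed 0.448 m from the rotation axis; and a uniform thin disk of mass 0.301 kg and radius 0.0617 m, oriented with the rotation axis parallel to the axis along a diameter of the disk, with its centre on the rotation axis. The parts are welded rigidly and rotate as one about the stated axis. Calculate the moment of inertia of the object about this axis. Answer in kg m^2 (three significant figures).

Rectangular plate: I_cm = (1/12)M(a²+b²) = (1/12)(0.308)[(0.792)² + (0.455)²] = 0.021413 kg m^2; centre at d = 0.395 m, so the parallel axis theorem gives I = 0.021413 + (0.308)(0.395)² = 0.069469 kg m^2.
Point mass: I_cm = 0; centre at d = 0.448 m, so the parallel axis theorem gives I = 0 + (5.98)(0.448)² = 1.2002 kg m^2.
Thin disk: I_cm = (1/4)MR² = (1/4)(0.301)(0.0617)² = 0.00028647 kg m^2; axis through the centre, so I = 0.00028647 kg m^2.
Total I = 0.069469 + 1.2002 + 0.00028647 = 1.27 kg m^2.

1.27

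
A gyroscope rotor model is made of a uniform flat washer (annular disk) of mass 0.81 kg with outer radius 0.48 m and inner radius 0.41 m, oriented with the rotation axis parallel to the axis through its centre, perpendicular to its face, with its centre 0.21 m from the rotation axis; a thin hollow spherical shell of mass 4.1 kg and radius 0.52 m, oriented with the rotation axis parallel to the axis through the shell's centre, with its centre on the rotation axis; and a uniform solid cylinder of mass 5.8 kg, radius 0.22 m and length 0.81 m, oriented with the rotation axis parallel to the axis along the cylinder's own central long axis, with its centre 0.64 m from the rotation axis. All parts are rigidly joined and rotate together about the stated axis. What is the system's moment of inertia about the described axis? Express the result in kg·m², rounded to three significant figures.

3.45

Annular disk: I_cm = (1/2)M(R²+r²) = (1/2)(0.81)[(0.48)² + (0.41)²] = 0.16139 kg·m²; centre at d = 0.21 m, so I = I_cm + Md² gives I = 0.16139 + (0.81)(0.21)² = 0.19711 kg·m².
Spherical shell: I_cm = (2/3)MR² = (2/3)(4.1)(0.52)² = 0.73909 kg·m²; axis through the centre, so I = 0.73909 kg·m².
Solid cylinder: I_cm = (1/2)MR² = (1/2)(5.8)(0.22)² = 0.14036 kg·m²; centre at d = 0.64 m, so I = I_cm + Md² gives I = 0.14036 + (5.8)(0.64)² = 2.516 kg·m².
Total I = 0.19711 + 0.73909 + 2.516 = 3.4522 kg·m².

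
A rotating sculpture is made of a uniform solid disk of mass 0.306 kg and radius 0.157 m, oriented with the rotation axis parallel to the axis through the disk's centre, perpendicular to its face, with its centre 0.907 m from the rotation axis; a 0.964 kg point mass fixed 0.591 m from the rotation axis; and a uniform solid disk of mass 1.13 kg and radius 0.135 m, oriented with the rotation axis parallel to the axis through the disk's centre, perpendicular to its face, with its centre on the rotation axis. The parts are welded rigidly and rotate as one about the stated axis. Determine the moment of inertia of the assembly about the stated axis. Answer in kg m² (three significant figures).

Solid disk: I_cm = (1/2)MR² = (1/2)(0.306)(0.157)² = 0.0037713 kg m²; centre at d = 0.907 m, so I = I_cm + Md² gives I = 0.0037713 + (0.306)(0.907)² = 0.2555 kg m².
Point mass: I_cm = 0; centre at d = 0.591 m, so I = I_cm + Md² gives I = 0 + (0.964)(0.591)² = 0.33671 kg m².
Solid disk: I_cm = (1/2)MR² = (1/2)(1.13)(0.135)² = 0.010297 kg m²; axis through the centre, so I = 0.010297 kg m².
Total I = 0.2555 + 0.33671 + 0.010297 = 0.60251 kg m².

0.603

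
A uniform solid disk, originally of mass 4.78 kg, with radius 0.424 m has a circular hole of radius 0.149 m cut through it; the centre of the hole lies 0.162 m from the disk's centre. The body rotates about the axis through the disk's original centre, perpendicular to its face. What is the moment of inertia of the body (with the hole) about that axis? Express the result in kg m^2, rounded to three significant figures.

Unpierced body about its centre: I₀ = (1/2)MR² = (1/2)(4.78)(0.424)² = 0.42966 kg m^2.
The removed disk has mass m = M·(r/R)² = (4.78)(0.149/0.424)² = 0.59029 kg (same uniform areal density).
Its moment of inertia about the rotation axis (parallel-axis theorem): I_hole = (1/2)mr² + md² = (1/2)(0.59029)(0.149)² + (0.59029)(0.162)² = 0.022044 kg m^2.
Treating the hole as negative mass, I = I₀ − I_hole = 0.42966 − 0.022044 = 0.40762 kg m^2.

0.408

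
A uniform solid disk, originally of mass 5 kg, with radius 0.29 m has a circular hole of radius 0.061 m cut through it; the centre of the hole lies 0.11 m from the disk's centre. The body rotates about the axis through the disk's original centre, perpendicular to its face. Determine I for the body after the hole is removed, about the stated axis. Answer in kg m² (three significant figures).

0.207

Unpierced body about its centre: I₀ = (1/2)MR² = (1/2)(5)(0.29)² = 0.21025 kg m².
The removed disk has mass m = M·(r/R)² = (5)(0.061/0.29)² = 0.22122 kg (same uniform areal density).
Its moment of inertia about the rotation axis (parallel-axis theorem): I_hole = (1/2)mr² + md² = (1/2)(0.22122)(0.061)² + (0.22122)(0.11)² = 0.0030884 kg m².
Treating the hole as negative mass, I = I₀ − I_hole = 0.21025 − 0.0030884 = 0.20716 kg m².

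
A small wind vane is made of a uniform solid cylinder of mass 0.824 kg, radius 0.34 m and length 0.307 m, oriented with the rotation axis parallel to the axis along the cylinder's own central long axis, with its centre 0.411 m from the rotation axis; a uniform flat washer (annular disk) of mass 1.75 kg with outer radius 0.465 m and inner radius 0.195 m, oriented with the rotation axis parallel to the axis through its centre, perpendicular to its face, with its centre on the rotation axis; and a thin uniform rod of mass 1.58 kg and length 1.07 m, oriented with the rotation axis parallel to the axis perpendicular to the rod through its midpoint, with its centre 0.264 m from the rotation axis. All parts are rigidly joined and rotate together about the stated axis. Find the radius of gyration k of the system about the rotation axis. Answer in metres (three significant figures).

Solid cylinder: I_cm = (1/2)MR² = (1/2)(0.824)(0.34)² = 0.047627 kg m²; centre at d = 0.411 m, so I = I_cm + Md² gives I = 0.047627 + (0.824)(0.411)² = 0.18682 kg m².
Annular disk: I_cm = (1/2)M(R²+r²) = (1/2)(1.75)[(0.465)² + (0.195)²] = 0.22247 kg m²; axis through the centre, so I = 0.22247 kg m².
Thin rod: I_cm = (1/12)ML² = (1/12)(1.58)(1.07)² = 0.15075 kg m²; centre at d = 0.264 m, so I = I_cm + Md² gives I = 0.15075 + (1.58)(0.264)² = 0.26086 kg m².
Total I = 0.67015 kg m²; total mass M = 4.154 kg.
k = √(I/M) = √(0.67015/4.154) = 0.40166 m.

0.402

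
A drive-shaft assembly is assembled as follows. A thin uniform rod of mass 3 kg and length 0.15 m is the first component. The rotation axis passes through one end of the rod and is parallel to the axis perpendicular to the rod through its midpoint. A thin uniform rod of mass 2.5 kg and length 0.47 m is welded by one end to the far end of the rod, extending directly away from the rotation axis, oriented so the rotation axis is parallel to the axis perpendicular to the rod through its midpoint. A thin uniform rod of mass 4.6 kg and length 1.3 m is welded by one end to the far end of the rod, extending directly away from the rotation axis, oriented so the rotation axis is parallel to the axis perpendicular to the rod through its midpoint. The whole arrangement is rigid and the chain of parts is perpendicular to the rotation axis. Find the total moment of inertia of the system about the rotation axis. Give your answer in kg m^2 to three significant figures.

8.51

Thin rod: I_cm = (1/12)ML² = (1/12)(3)(0.15)² = 0.005625 kg m^2; centre at d = 0.075 m, so the parallel axis theorem gives I = 0.005625 + (3)(0.075)² = 0.0225 kg m^2.
Thin rod: I_cm = (1/12)ML² = (1/12)(2.5)(0.47)² = 0.046021 kg m^2; centre at d = 0.075 + 0.075 + 0.235 = 0.385 m, so the parallel axis theorem gives I = 0.046021 + (2.5)(0.385)² = 0.41658 kg m^2.
Thin rod: I_cm = (1/12)ML² = (1/12)(4.6)(1.3)² = 0.64783 kg m^2; centre at d = 0.075 + 0.075 + 0.235 + 0.235 + 0.65 = 1.27 m, so the parallel axis theorem gives I = 0.64783 + (4.6)(1.27)² = 8.0672 kg m^2.
Total I = 0.0225 + 0.41658 + 8.0672 = 8.5063 kg m^2.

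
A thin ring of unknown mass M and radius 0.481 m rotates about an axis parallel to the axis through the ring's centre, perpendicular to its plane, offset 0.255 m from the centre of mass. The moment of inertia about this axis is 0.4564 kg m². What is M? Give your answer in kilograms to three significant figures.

1.54

I = I_cm + Md² = MR² + Md² = M·[1·(0.481)² + (0.255)²] = M·0.29639.
So M = 0.4564 / 0.29639 = 1.5399 kg.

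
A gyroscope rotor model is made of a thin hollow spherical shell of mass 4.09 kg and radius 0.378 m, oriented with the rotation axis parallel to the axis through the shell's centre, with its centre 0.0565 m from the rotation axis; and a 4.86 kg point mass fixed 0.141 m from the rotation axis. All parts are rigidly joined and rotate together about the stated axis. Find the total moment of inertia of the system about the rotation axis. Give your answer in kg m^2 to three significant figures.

Spherical shell: I_cm = (2/3)MR² = (2/3)(4.09)(0.378)² = 0.3896 kg m^2; centre at d = 0.0565 m, so I = I_cm + Md² gives I = 0.3896 + (4.09)(0.0565)² = 0.40265 kg m^2.
Point mass: I_cm = 0; centre at d = 0.141 m, so I = I_cm + Md² gives I = 0 + (4.86)(0.141)² = 0.096622 kg m^2.
Total I = 0.40265 + 0.096622 = 0.49928 kg m^2.

0.499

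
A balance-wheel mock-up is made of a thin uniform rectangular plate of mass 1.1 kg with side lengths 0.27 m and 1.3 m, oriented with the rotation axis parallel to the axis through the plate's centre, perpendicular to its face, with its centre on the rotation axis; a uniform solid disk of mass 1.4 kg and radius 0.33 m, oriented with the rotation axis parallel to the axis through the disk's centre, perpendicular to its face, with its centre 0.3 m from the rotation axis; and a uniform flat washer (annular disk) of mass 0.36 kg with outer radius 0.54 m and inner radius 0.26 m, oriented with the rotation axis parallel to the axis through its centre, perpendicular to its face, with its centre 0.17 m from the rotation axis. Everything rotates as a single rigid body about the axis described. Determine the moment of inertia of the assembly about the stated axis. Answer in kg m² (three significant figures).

0.439

Rectangular plate: I_cm = (1/12)M(a²+b²) = (1/12)(1.1)[(0.27)² + (1.3)²] = 0.1616 kg m²; axis through the centre, so I = 0.1616 kg m².
Solid disk: I_cm = (1/2)MR² = (1/2)(1.4)(0.33)² = 0.07623 kg m²; centre at d = 0.3 m, so I = I_cm + Md² gives I = 0.07623 + (1.4)(0.3)² = 0.20223 kg m².
Annular disk: I_cm = (1/2)M(R²+r²) = (1/2)(0.36)[(0.54)² + (0.26)²] = 0.064656 kg m²; centre at d = 0.17 m, so I = I_cm + Md² gives I = 0.064656 + (0.36)(0.17)² = 0.07506 kg m².
Total I = 0.1616 + 0.20223 + 0.07506 = 0.43889 kg m².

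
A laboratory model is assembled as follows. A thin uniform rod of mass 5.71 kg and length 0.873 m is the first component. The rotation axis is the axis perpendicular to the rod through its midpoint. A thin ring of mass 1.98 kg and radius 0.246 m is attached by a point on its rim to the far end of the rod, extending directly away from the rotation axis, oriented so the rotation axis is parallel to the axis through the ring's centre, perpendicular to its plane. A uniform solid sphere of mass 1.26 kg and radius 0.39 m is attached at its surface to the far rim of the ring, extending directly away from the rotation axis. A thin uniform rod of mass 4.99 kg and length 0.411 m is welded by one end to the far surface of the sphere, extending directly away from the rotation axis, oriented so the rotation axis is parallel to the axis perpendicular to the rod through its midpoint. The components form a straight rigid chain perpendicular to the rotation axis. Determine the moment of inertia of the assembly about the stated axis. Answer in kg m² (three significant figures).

Thin rod: I_cm = (1/12)ML² = (1/12)(5.71)(0.873)² = 0.36265 kg m²; axis through the centre, so I = 0.36265 kg m².
Thin ring: I_cm = MR² = (1.98)(0.246)² = 0.11982 kg m²; centre at d = 0.4365 + 0.246 = 0.6825 m, so the parallel axis theorem gives I = 0.11982 + (1.98)(0.6825)² = 1.0421 kg m².
Solid sphere: I_cm = (2/5)MR² = (2/5)(1.26)(0.39)² = 0.076658 kg m²; centre at d = 0.4365 + 0.246 + 0.246 + 0.39 = 1.3185 m, so the parallel axis theorem gives I = 0.076658 + (1.26)(1.3185)² = 2.2671 kg m².
Thin rod: I_cm = (1/12)ML² = (1/12)(4.99)(0.411)² = 0.070243 kg m²; centre at d = 0.4365 + 0.246 + 0.246 + 0.39 + 0.39 + 0.2055 = 1.914 m, so the parallel axis theorem gives I = 0.070243 + (4.99)(1.914)² = 18.351 kg m².
Total I = 0.36265 + 1.0421 + 2.2671 + 18.351 = 22.022 kg m².

22.0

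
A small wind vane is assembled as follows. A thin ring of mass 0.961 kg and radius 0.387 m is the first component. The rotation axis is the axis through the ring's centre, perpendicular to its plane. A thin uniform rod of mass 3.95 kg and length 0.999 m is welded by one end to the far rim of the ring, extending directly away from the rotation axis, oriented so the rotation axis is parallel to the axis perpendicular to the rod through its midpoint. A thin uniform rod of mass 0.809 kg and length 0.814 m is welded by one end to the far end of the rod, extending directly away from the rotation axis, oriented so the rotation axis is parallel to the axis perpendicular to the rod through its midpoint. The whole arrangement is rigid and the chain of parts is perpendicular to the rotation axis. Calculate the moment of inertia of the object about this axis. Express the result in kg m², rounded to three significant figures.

Thin ring: I_cm = MR² = (0.961)(0.387)² = 0.14393 kg m²; axis through the centre, so I = 0.14393 kg m².
Thin rod: I_cm = (1/12)ML² = (1/12)(3.95)(0.999)² = 0.32851 kg m²; centre at d = 0.387 + 0.4995 = 0.8865 m, so I = I_cm + Md² gives I = 0.32851 + (3.95)(0.8865)² = 3.4327 kg m².
Thin rod: I_cm = (1/12)ML² = (1/12)(0.809)(0.814)² = 0.04467 kg m²; centre at d = 0.387 + 0.4995 + 0.4995 + 0.407 = 1.793 m, so I = I_cm + Md² gives I = 0.04467 + (0.809)(1.793)² = 2.6455 kg m².
Total I = 0.14393 + 3.4327 + 2.6455 = 6.2222 kg m².

6.22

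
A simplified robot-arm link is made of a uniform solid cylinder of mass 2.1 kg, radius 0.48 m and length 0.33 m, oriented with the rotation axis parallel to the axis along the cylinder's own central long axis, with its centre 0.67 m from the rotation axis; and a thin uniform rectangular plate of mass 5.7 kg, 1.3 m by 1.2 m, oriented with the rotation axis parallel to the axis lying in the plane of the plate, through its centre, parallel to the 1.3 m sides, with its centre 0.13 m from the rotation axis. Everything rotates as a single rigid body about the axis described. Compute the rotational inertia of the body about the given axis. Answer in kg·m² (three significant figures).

Solid cylinder: I_cm = (1/2)MR² = (1/2)(2.1)(0.48)² = 0.24192 kg·m²; centre at d = 0.67 m, so the parallel axis theorem gives I = 0.24192 + (2.1)(0.67)² = 1.1846 kg·m².
Rectangular plate: I_cm = (1/12)Mb² = (1/12)(5.7)(1.2)² = 0.684 kg·m²; centre at d = 0.13 m, so the parallel axis theorem gives I = 0.684 + (5.7)(0.13)² = 0.78033 kg·m².
Total I = 1.1846 + 0.78033 = 1.9649 kg·m².

1.96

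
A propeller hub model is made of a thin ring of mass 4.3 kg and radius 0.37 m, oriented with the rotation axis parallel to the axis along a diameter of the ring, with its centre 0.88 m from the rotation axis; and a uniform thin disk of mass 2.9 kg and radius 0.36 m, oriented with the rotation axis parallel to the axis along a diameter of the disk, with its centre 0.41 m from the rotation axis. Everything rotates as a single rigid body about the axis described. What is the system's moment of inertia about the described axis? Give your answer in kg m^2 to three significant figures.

4.21

Thin ring: I_cm = (1/2)MR² = (1/2)(4.3)(0.37)² = 0.29433 kg m^2; centre at d = 0.88 m, so the parallel axis theorem gives I = 0.29433 + (4.3)(0.88)² = 3.6243 kg m^2.
Thin disk: I_cm = (1/4)MR² = (1/4)(2.9)(0.36)² = 0.09396 kg m^2; centre at d = 0.41 m, so the parallel axis theorem gives I = 0.09396 + (2.9)(0.41)² = 0.58145 kg m^2.
Total I = 3.6243 + 0.58145 = 4.2057 kg m^2.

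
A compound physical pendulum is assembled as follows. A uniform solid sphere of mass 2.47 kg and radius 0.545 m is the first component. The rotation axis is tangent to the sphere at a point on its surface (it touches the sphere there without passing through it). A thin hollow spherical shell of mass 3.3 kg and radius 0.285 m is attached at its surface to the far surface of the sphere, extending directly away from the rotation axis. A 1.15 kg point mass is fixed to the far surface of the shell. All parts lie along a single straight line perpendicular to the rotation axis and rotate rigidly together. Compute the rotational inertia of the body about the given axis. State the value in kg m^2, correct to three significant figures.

Solid sphere: I_cm = (2/5)MR² = (2/5)(2.47)(0.545)² = 0.29346 kg m^2; centre at d = 0.545 m, so I = I_cm + Md² gives I = 0.29346 + (2.47)(0.545)² = 1.0271 kg m^2.
Spherical shell: I_cm = (2/3)MR² = (2/3)(3.3)(0.285)² = 0.17869 kg m^2; centre at d = 0.545 + 0.545 + 0.285 = 1.375 m, so I = I_cm + Md² gives I = 0.17869 + (3.3)(1.375)² = 6.4178 kg m^2.
Point mass: I_cm = 0; centre at d = 0.545 + 0.545 + 0.285 + 0.285 = 1.66 m, so I = I_cm + Md² gives I = 0 + (1.15)(1.66)² = 3.1689 kg m^2.
Total I = 1.0271 + 6.4178 + 3.1689 = 10.614 kg m^2.

10.6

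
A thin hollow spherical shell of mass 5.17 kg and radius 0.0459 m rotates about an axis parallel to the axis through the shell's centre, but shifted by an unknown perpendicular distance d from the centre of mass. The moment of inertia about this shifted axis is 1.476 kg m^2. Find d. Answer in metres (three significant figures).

0.533

About the centre-of-mass axis, I_cm = (2/3)MR² = (2/3)(5.17)(0.0459)² = 0.0072615 kg m^2.
Parallel axis theorem: I = I_cm + Md², so Md² = 1.476 − 0.0072615 = 1.4687 kg m^2.
d = √(1.4687 / 5.17) = 0.533 m.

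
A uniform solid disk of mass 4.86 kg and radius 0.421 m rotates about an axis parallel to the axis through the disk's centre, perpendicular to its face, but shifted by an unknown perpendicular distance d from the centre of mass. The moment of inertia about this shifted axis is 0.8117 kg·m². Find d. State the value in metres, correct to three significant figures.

0.280

About the centre-of-mass axis, I_cm = (1/2)MR² = (1/2)(4.86)(0.421)² = 0.4307 kg·m².
Parallel axis theorem: I = I_cm + Md², so Md² = 0.8117 − 0.4307 = 0.381 kg·m².
d = √(0.381 / 4.86) = 0.27999 m.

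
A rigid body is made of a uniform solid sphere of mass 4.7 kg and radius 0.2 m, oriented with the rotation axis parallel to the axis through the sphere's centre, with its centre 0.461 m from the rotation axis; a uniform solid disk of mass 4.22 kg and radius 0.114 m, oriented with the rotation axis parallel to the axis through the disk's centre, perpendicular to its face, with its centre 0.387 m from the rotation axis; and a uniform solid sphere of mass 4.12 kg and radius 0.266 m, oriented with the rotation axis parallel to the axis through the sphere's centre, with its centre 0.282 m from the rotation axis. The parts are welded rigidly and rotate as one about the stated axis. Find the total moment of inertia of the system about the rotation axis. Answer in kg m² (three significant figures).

Solid sphere: I_cm = (2/5)MR² = (2/5)(4.7)(0.2)² = 0.0752 kg m²; centre at d = 0.461 m, so I = I_cm + Md² gives I = 0.0752 + (4.7)(0.461)² = 1.074 kg m².
Solid disk: I_cm = (1/2)MR² = (1/2)(4.22)(0.114)² = 0.027422 kg m²; centre at d = 0.387 m, so I = I_cm + Md² gives I = 0.027422 + (4.22)(0.387)² = 0.65945 kg m².
Solid sphere: I_cm = (2/5)MR² = (2/5)(4.12)(0.266)² = 0.11661 kg m²; centre at d = 0.282 m, so I = I_cm + Md² gives I = 0.11661 + (4.12)(0.282)² = 0.44424 kg m².
Total I = 1.074 + 0.65945 + 0.44424 = 2.1777 kg m².

2.18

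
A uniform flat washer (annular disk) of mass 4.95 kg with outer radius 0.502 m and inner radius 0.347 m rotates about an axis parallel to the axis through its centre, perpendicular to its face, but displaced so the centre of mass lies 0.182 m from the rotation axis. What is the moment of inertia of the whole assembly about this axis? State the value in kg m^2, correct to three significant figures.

1.09

I_cm = (1/2)M(R²+r²) = (1/2)(4.95)[(0.502)² + (0.347)²] = 0.92172 kg m^2; centre at d = 0.182 m, so I = I_cm + Md² gives I = 0.92172 + (4.95)(0.182)² = 1.0857 kg m^2.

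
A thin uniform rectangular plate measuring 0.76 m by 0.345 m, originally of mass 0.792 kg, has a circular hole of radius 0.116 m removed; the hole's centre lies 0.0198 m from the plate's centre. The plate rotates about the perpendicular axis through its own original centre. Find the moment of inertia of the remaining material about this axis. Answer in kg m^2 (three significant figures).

Unpierced body about its centre: I₀ = (1/12)M(a²+b²) = (1/12)(0.792)[(0.76)² + (0.345)²] = 0.045977 kg m^2.
The removed disk has mass m = M·πr²/(ab) = (0.792)·π(0.116)²/(0.76·0.345) = 0.12769 kg (same uniform areal density).
Its moment of inertia about the rotation axis (parallel-axis theorem): I_hole = (1/2)mr² + md² = (1/2)(0.12769)(0.116)² + (0.12769)(0.0198)² = 0.00090916 kg m^2.
Treating the hole as negative mass, I = I₀ − I_hole = 0.045977 − 0.00090916 = 0.045068 kg m^2.

0.0451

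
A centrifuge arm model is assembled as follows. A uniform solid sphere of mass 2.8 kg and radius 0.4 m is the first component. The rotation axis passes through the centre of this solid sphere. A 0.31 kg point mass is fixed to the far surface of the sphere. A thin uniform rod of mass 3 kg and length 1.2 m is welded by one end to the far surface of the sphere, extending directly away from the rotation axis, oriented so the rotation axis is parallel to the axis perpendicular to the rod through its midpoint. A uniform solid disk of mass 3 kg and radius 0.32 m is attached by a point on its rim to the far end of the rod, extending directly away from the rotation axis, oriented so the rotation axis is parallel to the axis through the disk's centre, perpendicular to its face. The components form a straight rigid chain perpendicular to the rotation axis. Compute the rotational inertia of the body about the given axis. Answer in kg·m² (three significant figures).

Solid sphere: I_cm = (2/5)MR² = (2/5)(2.8)(0.4)² = 0.1792 kg·m²; axis through the centre, so I = 0.1792 kg·m².
Point mass: I_cm = 0; centre at d = 0.4 m, so I = I_cm + Md² gives I = 0 + (0.31)(0.4)² = 0.0496 kg·m².
Thin rod: I_cm = (1/12)ML² = (1/12)(3)(1.2)² = 0.36 kg·m²; centre at d = 0.4 + 0.6 = 1 m, so I = I_cm + Md² gives I = 0.36 + (3)(1)² = 3.36 kg·m².
Solid disk: I_cm = (1/2)MR² = (1/2)(3)(0.32)² = 0.1536 kg·m²; centre at d = 0.4 + 0.6 + 0.6 + 0.32 = 1.92 m, so I = I_cm + Md² gives I = 0.1536 + (3)(1.92)² = 11.213 kg·m².
Total I = 0.1792 + 0.0496 + 3.36 + 11.213 = 14.802 kg·m².

14.8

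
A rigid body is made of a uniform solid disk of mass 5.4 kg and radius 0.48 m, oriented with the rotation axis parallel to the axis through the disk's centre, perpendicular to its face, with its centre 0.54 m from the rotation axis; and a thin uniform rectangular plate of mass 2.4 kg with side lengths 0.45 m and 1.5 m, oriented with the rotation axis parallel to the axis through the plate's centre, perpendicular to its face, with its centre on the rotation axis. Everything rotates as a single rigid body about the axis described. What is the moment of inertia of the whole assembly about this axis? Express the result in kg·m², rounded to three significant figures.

2.69

Solid disk: I_cm = (1/2)MR² = (1/2)(5.4)(0.48)² = 0.62208 kg·m²; centre at d = 0.54 m, so I = I_cm + Md² gives I = 0.62208 + (5.4)(0.54)² = 2.1967 kg·m².
Rectangular plate: I_cm = (1/12)M(a²+b²) = (1/12)(2.4)[(0.45)² + (1.5)²] = 0.4905 kg·m²; axis through the centre, so I = 0.4905 kg·m².
Total I = 2.1967 + 0.4905 = 2.6872 kg·m².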